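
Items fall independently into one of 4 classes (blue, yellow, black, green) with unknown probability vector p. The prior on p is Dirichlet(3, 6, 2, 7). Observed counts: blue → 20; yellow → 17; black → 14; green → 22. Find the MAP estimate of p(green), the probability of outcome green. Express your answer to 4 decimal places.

The posterior is Dirichlet(αᵢ + nᵢ) = Dirichlet(23, 23, 16, 29).
For a Dirichlet(a₁,…,a_K) with all aᵢ > 1, the mode has j-th component (aⱼ − 1)/(Σaᵢ − K).
Here Σaᵢ = 91 and K = 4, so p(green) = (29 − 1)/(91 − 4) = 28/87 ≈ 0.3218.

MAP estimate of p(green) = 0.3218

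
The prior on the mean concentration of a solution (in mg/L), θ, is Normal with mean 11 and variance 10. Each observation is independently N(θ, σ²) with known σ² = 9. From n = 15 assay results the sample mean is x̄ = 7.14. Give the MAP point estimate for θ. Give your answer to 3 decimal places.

θ̂_MAP = 7.358

n = 15, x̄ = 7.14.
For a Normal prior and Normal likelihood with known variance, the posterior is Normal; its mode equals its mean, the precision-weighted average.
Prior precision 1/σ₀² = 1/10 = 0.1; data precision n/σ² = 15/9 = 5/3.
θ̂ = (0.1·11 + (5/3)·7.14) / (0.1 + 5/3) = 13/(53/30) = 390/53 ≈ 7.358.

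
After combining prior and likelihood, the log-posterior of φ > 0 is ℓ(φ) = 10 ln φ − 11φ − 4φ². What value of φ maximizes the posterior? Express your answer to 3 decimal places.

ℓ'(φ) = 10/φ − 11 − 8φ. Setting this to zero and multiplying by φ: 8φ² + 11φ − 10 = 0.
φ = (−11 + √(11² + 4·8·10)) / (2·8) = (−11 + √441) / 16 = (−11 + 21)/16 = 5/8.
ℓ''(φ) = −10/φ² − 8 < 0, confirming a maximum.

φ̂_MAP = 0.625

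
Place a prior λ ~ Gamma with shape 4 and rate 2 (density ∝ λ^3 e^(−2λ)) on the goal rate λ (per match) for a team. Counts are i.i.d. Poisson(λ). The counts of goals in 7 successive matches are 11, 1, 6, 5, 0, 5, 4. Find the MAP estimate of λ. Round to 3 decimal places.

Σxᵢ = 11+1+6+5+0+5+4 = 32, with n = 7.
Posterior ∝ λ^3e^(−2λ) · λ^32e^(−7λ) = λ^35e^(−9λ), i.e. Gamma(shape=36, rate=9).
The mode of a Gamma(a, b) with a ≥ 1 (shape–rate) is (a−1)/b = 35/9 ≈ 3.889.

λ̂_MAP = 3.889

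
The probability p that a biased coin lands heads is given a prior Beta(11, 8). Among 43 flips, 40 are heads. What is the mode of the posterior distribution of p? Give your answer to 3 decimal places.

p̂_MAP = 0.833

Prior: Beta(11, 8).
Data: 40 successes in 43 trials. The binomial likelihood contributes p^40(1−p)^3, so the posterior is Beta(11+40, 8+3) = Beta(51, 11).
For Beta(a, b) with a, b > 1 the mode is (a−1)/(a+b−2) = 50/60 ≈ 0.833.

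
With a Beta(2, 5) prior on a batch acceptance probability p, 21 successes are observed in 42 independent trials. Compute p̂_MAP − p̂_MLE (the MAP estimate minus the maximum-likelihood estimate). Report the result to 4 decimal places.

Posterior is Beta(23, 26); MAP = (23−1)/(49−2) = 22/47 ≈ 0.46809.
MLE ignores the prior: p̂_MLE = k/n = 21/42 ≈ 0.50000.
Difference = 22/47 − 21/42 = -3/94 ≈ -0.0319.

MAP − MLE = -0.0319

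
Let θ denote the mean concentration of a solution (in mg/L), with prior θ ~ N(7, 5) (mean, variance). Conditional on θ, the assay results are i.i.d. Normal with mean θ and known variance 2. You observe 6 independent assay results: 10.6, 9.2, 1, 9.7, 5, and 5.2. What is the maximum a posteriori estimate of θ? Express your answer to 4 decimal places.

n = 6; x̄ = (10.6 + 9.2 + 1 + 9.7 + 5 + 5.2)/6 = 40.7/6 = 407/60 ≈ 6.7833.
For a Normal prior and Normal likelihood with known variance, the posterior is Normal; its mode equals its mean, the precision-weighted average.
Prior precision 1/σ₀² = 1/5 = 0.2; data precision n/σ² = 6/2 = 3.
θ̂ = (0.2·7 + 3·(407/60)) / (0.2 + 3) = 21.75/3.2 = 6.796875 ≈ 6.7969.

θ̂_MAP = 6.7969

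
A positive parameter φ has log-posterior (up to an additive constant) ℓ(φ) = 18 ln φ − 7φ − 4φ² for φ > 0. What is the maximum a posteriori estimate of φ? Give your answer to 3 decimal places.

ℓ'(φ) = 18/φ − 7 − 8φ. Setting this to zero and multiplying by φ: 8φ² + 7φ − 18 = 0.
φ = (−7 + √(7² + 4·8·18)) / (2·8) = (−7 + √625) / 16 = (−7 + 25)/16 = 9/8.
ℓ''(φ) = −18/φ² − 8 < 0, confirming a maximum.

φ̂_MAP = 1.125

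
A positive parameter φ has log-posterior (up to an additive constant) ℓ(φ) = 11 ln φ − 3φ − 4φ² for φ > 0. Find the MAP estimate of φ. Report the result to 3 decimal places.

φ̂_MAP = 1.000

ℓ'(φ) = 11/φ − 3 − 8φ. Setting this to zero and multiplying by φ: 8φ² + 3φ − 11 = 0.
φ = (−3 + √(3² + 4·8·11)) / (2·8) = (−3 + √361) / 16 = (−3 + 19)/16 = 1.
ℓ''(φ) = −11/φ² − 8 < 0, confirming a maximum.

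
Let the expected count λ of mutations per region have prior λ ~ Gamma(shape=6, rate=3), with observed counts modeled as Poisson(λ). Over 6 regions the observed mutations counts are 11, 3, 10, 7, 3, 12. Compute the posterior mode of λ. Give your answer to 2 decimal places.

λ̂_MAP = 5.67

Σxᵢ = 11+3+10+7+3+12 = 46, with n = 6.
Posterior ∝ λ^5e^(−3λ) · λ^46e^(−6λ) = λ^51e^(−9λ), i.e. Gamma(shape=52, rate=9).
The mode of a Gamma(a, b) with a ≥ 1 (shape–rate) is (a−1)/b = 51/9 ≈ 5.67.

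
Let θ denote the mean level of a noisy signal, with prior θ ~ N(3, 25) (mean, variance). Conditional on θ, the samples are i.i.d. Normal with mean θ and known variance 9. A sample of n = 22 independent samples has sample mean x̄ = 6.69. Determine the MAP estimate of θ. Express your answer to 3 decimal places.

θ̂_MAP = 6.631

n = 22, x̄ = 6.69.
For a Normal prior and Normal likelihood with known variance, the posterior is Normal; its mode equals its mean, the precision-weighted average.
Prior precision 1/σ₀² = 1/25 = 0.04; data precision n/σ² = 22/9.
θ̂ = (0.04·3 + (22/9)·6.69) / (0.04 + 22/9) = (2471/150)/(559/225) = 7413/1118 ≈ 6.631.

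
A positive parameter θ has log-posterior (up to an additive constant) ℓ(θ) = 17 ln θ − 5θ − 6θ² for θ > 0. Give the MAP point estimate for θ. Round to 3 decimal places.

ℓ'(θ) = 17/θ − 5 − 12θ. Setting this to zero and multiplying by θ: 12θ² + 5θ − 17 = 0.
θ = (−5 + √(5² + 4·12·17)) / (2·12) = (−5 + √841) / 24 = (−5 + 29)/24 = 1.
ℓ''(θ) = −17/θ² − 12 < 0, confirming a maximum.

θ̂_MAP = 1.000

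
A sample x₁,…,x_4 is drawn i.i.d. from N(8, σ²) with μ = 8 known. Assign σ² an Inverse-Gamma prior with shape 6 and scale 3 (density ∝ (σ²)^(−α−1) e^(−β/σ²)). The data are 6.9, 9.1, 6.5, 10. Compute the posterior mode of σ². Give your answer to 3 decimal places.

Sum of squared deviations about the known mean: SS = (6.9−8)² + (9.1−8)² + (6.5−8)² + (10−8)² = 8.67.
The Normal likelihood contributes (σ²)^(−n/2) exp(−SS/(2σ²)), so the posterior is Inverse-Gamma(α + n/2, β + SS/2) = Inverse-Gamma(8, 7.335).
The mode of Inverse-Gamma(a, b) is b/(a+1) = 7.335/9 ≈ 0.815.

σ̂²_MAP = 0.815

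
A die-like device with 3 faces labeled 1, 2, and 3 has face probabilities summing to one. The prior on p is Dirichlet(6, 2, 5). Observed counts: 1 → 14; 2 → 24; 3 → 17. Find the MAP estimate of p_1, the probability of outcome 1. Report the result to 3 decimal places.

The posterior is Dirichlet(αᵢ + nᵢ) = Dirichlet(20, 26, 22).
For a Dirichlet(a₁,…,a_K) with all aᵢ > 1, the mode has j-th component (aⱼ − 1)/(Σaᵢ − K).
Here Σaᵢ = 68 and K = 3, so p_1 = (20 − 1)/(68 − 3) = 19/65 ≈ 0.292.

MAP estimate: 0.292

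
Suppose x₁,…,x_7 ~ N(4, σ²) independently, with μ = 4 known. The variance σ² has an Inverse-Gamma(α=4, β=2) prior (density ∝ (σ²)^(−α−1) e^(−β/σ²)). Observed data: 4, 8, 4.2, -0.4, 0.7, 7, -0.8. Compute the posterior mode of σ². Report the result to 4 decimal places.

σ̂²_MAP = 4.8429

Sum of squared deviations about the known mean: SS = (4−4)² + (8−4)² + (4.2−4)² + (-0.4−4)² + (0.7−4)² + (7−4)² + (-0.8−4)² = 78.33.
The Normal likelihood contributes (σ²)^(−n/2) exp(−SS/(2σ²)), so the posterior is Inverse-Gamma(α + n/2, β + SS/2) = Inverse-Gamma(7.5, 41.165).
The mode of Inverse-Gamma(a, b) is b/(a+1) = 41.165/8.5 ≈ 4.8429.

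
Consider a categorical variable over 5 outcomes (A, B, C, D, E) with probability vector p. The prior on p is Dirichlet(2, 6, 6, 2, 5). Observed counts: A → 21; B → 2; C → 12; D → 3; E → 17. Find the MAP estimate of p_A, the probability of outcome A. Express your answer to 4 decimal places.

The posterior is Dirichlet(αᵢ + nᵢ) = Dirichlet(23, 8, 18, 5, 22).
For a Dirichlet(a₁,…,a_K) with all aᵢ > 1, the mode has j-th component (aⱼ − 1)/(Σaᵢ − K).
Here Σaᵢ = 76 and K = 5, so p_A = (23 − 1)/(76 − 5) = 22/71 ≈ 0.3099.

MAP estimate of p_A = 0.3099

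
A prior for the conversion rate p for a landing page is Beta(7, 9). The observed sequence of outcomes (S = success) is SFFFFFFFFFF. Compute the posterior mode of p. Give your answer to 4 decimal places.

Prior: Beta(7, 9).
Data: 1 success in 11 trials (from the sequence). The binomial likelihood contributes p(1−p)^10, so the posterior is Beta(7+1, 9+10) = Beta(8, 19).
For Beta(a, b) with a, b > 1 the mode is (a−1)/(a+b−2) = 7/25 ≈ 0.2800.

p̂_MAP = 0.2800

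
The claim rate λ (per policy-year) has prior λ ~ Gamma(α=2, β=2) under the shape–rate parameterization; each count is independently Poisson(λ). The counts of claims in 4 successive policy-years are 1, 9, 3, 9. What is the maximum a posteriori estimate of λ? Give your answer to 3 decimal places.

Σxᵢ = 1+9+3+9 = 22, with n = 4.
Posterior ∝ λe^(−2λ) · λ^22e^(−4λ) = λ^23e^(−6λ), i.e. Gamma(shape=24, rate=6).
The mode of a Gamma(a, b) with a ≥ 1 (shape–rate) is (a−1)/b = 23/6 ≈ 3.833.

λ̂_MAP = 3.833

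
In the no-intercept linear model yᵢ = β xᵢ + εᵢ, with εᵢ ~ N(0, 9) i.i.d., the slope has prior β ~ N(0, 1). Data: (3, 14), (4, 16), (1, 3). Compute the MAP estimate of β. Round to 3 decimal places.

log p(β | y) = −Σ(yᵢ − βxᵢ)²/(2·9) − β²/(2·1) + const.
Setting the derivative to zero: Σxᵢ(yᵢ − βxᵢ)/9 − β/1 = 0, so β = Σxᵢyᵢ / (Σxᵢ² + σ²/τ²).
Σxᵢyᵢ = 3·14 + 4·16 + 1·3 = 109; Σxᵢ² = 26; σ²/τ² = 9.
β̂_MAP = 109 / (26 + 9) = 109/35 ≈ 3.114.

β̂_MAP = 3.114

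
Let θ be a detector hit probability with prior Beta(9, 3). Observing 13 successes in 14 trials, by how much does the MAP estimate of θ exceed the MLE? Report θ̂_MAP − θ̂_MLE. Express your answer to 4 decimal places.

Posterior is Beta(22, 4); MAP = (22−1)/(26−2) = 21/24 ≈ 0.87500.
MLE ignores the prior: θ̂_MLE = k/n = 13/14 ≈ 0.92857.
Difference = 21/24 − 13/14 = -3/56 ≈ -0.0536.

MAP − MLE = -0.0536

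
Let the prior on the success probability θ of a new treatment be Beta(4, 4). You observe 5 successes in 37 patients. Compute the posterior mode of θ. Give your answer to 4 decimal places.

θ̂_MAP = 0.1860

Prior: Beta(4, 4).
Data: 5 successes in 37 trials. The binomial likelihood contributes θ^5(1−θ)^32, so the posterior is Beta(4+5, 4+32) = Beta(9, 36).
For Beta(a, b) with a, b > 1 the mode is (a−1)/(a+b−2) = 8/43 ≈ 0.1860.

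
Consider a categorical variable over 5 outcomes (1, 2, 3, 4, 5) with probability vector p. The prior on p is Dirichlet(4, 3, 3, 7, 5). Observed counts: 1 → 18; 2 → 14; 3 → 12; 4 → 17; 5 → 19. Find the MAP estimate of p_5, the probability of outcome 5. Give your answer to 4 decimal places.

MAP estimate: 0.2371

The posterior is Dirichlet(αᵢ + nᵢ) = Dirichlet(22, 17, 15, 24, 24).
For a Dirichlet(a₁,…,a_K) with all aᵢ > 1, the mode has j-th component (aⱼ − 1)/(Σaᵢ − K).
Here Σaᵢ = 102 and K = 5, so p_5 = (24 − 1)/(102 − 5) = 23/97 ≈ 0.2371.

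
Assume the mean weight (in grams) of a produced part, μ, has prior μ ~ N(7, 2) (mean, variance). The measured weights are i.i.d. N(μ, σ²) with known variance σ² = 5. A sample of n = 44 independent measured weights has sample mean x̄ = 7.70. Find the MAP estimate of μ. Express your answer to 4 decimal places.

n = 44, x̄ = 7.70.
For a Normal prior and Normal likelihood with known variance, the posterior is Normal; its mode equals its mean, the precision-weighted average.
Prior precision 1/σ₀² = 1/2 = 0.5; data precision n/σ² = 44/5 = 8.8.
μ̂ = (0.5·7 + 8.8·7.7) / (0.5 + 8.8) = 71.26/9.3 = 3563/465 ≈ 7.6624.

μ̂_MAP = 7.6624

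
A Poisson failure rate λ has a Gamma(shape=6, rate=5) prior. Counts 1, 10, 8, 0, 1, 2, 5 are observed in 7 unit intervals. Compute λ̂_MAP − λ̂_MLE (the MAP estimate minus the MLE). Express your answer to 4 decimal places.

MAP − MLE = -1.1905

Σxᵢ = 27. Posterior is Gamma(33, 12); MAP = (33−1)/12 = 32/12 ≈ 2.66667.
MLE = x̄ = 27/7 ≈ 3.85714.
Difference = 32/12 − 27/7 = -25/21 ≈ -1.1905.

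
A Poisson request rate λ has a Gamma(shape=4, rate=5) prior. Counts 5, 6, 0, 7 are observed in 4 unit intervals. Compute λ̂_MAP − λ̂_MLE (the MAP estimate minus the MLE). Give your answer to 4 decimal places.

MAP − MLE = -2.1667

Σxᵢ = 18. Posterior is Gamma(22, 9); MAP = (22−1)/9 = 21/9 ≈ 2.33333.
MLE = x̄ = 18/4 ≈ 4.50000.
Difference = 21/9 − 18/4 = -13/6 ≈ -2.1667.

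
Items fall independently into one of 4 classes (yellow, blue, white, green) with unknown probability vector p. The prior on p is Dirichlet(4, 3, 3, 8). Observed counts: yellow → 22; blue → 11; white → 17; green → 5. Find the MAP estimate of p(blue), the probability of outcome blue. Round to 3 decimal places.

The posterior is Dirichlet(αᵢ + nᵢ) = Dirichlet(26, 14, 20, 13).
For a Dirichlet(a₁,…,a_K) with all aᵢ > 1, the mode has j-th component (aⱼ − 1)/(Σaᵢ − K).
Here Σaᵢ = 73 and K = 4, so p(blue) = (14 − 1)/(73 − 4) = 13/69 ≈ 0.188.

MAP estimate of p(blue) = 0.188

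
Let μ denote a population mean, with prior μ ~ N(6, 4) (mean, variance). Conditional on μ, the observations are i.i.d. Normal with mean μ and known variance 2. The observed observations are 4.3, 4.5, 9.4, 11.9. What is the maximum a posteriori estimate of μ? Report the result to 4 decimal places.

μ̂_MAP = 7.3556

n = 4; x̄ = (4.3 + 4.5 + 9.4 + 11.9)/4 = 30.1/4 = 7.525.
For a Normal prior and Normal likelihood with known variance, the posterior is Normal; its mode equals its mean, the precision-weighted average.
Prior precision 1/σ₀² = 1/4 = 0.25; data precision n/σ² = 4/2 = 2.
μ̂ = (0.25·6 + 2·7.525) / (0.25 + 2) = 16.55/2.25 = 331/45 ≈ 7.3556.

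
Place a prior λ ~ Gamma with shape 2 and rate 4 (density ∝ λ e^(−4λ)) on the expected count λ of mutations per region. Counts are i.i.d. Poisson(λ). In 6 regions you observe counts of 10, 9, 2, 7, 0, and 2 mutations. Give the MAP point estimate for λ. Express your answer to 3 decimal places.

Σxᵢ = 10+9+2+7+0+2 = 30, with n = 6.
Posterior ∝ λe^(−4λ) · λ^30e^(−6λ) = λ^31e^(−10λ), i.e. Gamma(shape=32, rate=10).
The mode of a Gamma(a, b) with a ≥ 1 (shape–rate) is (a−1)/b = 31/10 ≈ 3.100.

λ̂_MAP = 3.100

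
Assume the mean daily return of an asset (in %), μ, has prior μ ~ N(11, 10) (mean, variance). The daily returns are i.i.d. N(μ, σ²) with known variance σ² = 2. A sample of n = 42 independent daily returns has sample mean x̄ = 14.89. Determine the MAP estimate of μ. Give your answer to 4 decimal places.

μ̂_MAP = 14.8716

n = 42, x̄ = 14.89.
For a Normal prior and Normal likelihood with known variance, the posterior is Normal; its mode equals its mean, the precision-weighted average.
Prior precision 1/σ₀² = 1/10 = 0.1; data precision n/σ² = 42/2 = 21.
μ̂ = (0.1·11 + 21·14.89) / (0.1 + 21) = 313.79/21.1 = 31379/2110 ≈ 14.8716.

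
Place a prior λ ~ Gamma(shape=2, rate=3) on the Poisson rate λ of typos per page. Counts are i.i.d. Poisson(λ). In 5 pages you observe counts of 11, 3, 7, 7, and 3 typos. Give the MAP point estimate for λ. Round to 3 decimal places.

Σxᵢ = 11+3+7+7+3 = 31, with n = 5.
Posterior ∝ λe^(−3λ) · λ^31e^(−5λ) = λ^32e^(−8λ), i.e. Gamma(shape=33, rate=8).
The mode of a Gamma(a, b) with a ≥ 1 (shape–rate) is (a−1)/b = 32/8 ≈ 4.000.

λ̂_MAP = 4.000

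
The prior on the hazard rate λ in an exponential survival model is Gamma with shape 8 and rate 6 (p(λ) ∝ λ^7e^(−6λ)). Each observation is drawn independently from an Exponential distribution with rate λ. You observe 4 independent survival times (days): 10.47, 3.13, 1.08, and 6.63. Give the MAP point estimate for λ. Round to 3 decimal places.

λ̂_MAP = 0.403

The Exponential(rate=λ) likelihood is ∝ λ^n e^(−λΣtᵢ). Here n = 4 and Σtᵢ = 10.47 + 3.13 + 1.08 + 6.63 = 21.31.
Posterior ∝ λ^7e^(−6λ) · λ^4e^(−21.31λ) = λ^11e^(−27.31λ), i.e. Gamma(12, 27.31).
Mode = (a−1)/b = 11/27.31 ≈ 0.403.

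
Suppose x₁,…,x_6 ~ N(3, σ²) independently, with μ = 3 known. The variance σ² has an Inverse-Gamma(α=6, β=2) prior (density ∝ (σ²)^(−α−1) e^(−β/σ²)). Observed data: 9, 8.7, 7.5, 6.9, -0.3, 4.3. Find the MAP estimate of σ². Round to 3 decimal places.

σ̂²_MAP = 6.027

Sum of squared deviations about the known mean: SS = (9−3)² + (8.7−3)² + (7.5−3)² + (6.9−3)² + (-0.3−3)² + (4.3−3)² = 116.53.
The Normal likelihood contributes (σ²)^(−n/2) exp(−SS/(2σ²)), so the posterior is Inverse-Gamma(α + n/2, β + SS/2) = Inverse-Gamma(9, 60.265).
The mode of Inverse-Gamma(a, b) is b/(a+1) = 60.265/10 ≈ 6.027.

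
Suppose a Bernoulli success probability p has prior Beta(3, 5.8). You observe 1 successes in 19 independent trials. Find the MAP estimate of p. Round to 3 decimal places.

p̂_MAP = 0.116

Prior: Beta(3, 5.8).
Data: 1 success in 19 trials. The binomial likelihood contributes p(1−p)^18, so the posterior is Beta(3+1, 5.8+18) = Beta(4, 23.8).
For Beta(a, b) with a, b > 1 the mode is (a−1)/(a+b−2) = 3/25.8 ≈ 0.116.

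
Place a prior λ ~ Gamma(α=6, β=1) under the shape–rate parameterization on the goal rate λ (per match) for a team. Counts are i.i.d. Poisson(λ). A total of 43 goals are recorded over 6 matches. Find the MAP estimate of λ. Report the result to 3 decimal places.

Σxᵢ = 43, n = 6.
Posterior ∝ λ^5e^(−1λ) · λ^43e^(−6λ) = λ^48e^(−7λ), i.e. Gamma(shape=49, rate=7).
The mode of a Gamma(a, b) with a ≥ 1 (shape–rate) is (a−1)/b = 48/7 ≈ 6.857.

λ̂_MAP = 6.857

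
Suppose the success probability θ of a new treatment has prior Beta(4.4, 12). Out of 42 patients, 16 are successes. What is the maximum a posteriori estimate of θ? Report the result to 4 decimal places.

θ̂_MAP = 0.3440

Prior: Beta(4.4, 12).
Data: 16 successes in 42 trials. The binomial likelihood contributes θ^16(1−θ)^26, so the posterior is Beta(4.4+16, 12+26) = Beta(20.4, 38).
For Beta(a, b) with a, b > 1 the mode is (a−1)/(a+b−2) = 19.4/56.4 ≈ 0.3440.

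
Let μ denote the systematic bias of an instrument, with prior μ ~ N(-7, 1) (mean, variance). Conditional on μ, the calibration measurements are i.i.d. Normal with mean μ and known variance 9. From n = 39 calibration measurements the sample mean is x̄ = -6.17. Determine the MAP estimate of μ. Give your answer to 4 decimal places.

μ̂_MAP = -6.3256

n = 39, x̄ = -6.17.
For a Normal prior and Normal likelihood with known variance, the posterior is Normal; its mode equals its mean, the precision-weighted average.
Prior precision 1/σ₀² = 1/1 = 1; data precision n/σ² = 39/9 = 13/3.
μ̂ = (1·(-7) + (13/3)·(-6.17)) / (1 + 13/3) = (-10121/300)/(16/3) = -6.325625 ≈ -6.3256.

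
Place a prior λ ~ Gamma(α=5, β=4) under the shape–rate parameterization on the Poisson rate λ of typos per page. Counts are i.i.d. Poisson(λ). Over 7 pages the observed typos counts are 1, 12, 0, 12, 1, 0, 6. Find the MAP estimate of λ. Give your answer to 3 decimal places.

λ̂_MAP = 3.273

Σxᵢ = 1+12+0+12+1+0+6 = 32, with n = 7.
Posterior ∝ λ^4e^(−4λ) · λ^32e^(−7λ) = λ^36e^(−11λ), i.e. Gamma(shape=37, rate=11).
The mode of a Gamma(a, b) with a ≥ 1 (shape–rate) is (a−1)/b = 36/11 ≈ 3.273.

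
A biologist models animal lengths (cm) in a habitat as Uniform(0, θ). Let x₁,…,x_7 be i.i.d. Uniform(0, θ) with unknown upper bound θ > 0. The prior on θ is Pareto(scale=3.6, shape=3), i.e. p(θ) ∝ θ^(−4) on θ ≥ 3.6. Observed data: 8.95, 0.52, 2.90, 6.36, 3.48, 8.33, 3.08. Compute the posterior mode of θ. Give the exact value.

The Uniform(0, θ) likelihood is θ^(−n) for θ ≥ max(xᵢ), zero otherwise. Here max(xᵢ) = 8.95.
Posterior ∝ θ^(−4) · θ^(−7) = θ^(−11) on θ ≥ max(3.6, 8.95) = 8.95.
This density is strictly decreasing in θ, so the posterior mode lies at the lower boundary of the support.

θ̂_MAP = 8.95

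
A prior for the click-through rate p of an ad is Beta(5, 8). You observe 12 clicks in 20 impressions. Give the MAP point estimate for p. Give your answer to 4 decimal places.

p̂_MAP = 0.5161

Prior: Beta(5, 8).
Data: 12 successes in 20 trials. The binomial likelihood contributes p^12(1−p)^8, so the posterior is Beta(5+12, 8+8) = Beta(17, 16).
For Beta(a, b) with a, b > 1 the mode is (a−1)/(a+b−2) = 16/31 ≈ 0.5161.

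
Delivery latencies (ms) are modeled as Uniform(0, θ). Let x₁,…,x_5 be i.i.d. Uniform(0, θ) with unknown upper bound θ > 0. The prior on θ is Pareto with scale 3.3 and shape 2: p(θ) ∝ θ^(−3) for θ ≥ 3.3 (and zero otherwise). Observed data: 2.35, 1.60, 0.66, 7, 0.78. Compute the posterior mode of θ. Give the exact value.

θ̂_MAP = 7

The Uniform(0, θ) likelihood is θ^(−n) for θ ≥ max(xᵢ), zero otherwise. Here max(xᵢ) = 7.
Posterior ∝ θ^(−3) · θ^(−5) = θ^(−8) on θ ≥ max(3.3, 7) = 7.
This density is strictly decreasing in θ, so the posterior mode lies at the lower boundary of the support.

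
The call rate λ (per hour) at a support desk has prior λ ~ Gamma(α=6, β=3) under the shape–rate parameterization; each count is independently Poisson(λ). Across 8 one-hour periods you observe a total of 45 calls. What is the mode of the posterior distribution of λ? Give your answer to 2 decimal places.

λ̂_MAP = 4.55

Σxᵢ = 45, n = 8.
Posterior ∝ λ^5e^(−3λ) · λ^45e^(−8λ) = λ^50e^(−11λ), i.e. Gamma(shape=51, rate=11).
The mode of a Gamma(a, b) with a ≥ 1 (shape–rate) is (a−1)/b = 50/11 ≈ 4.55.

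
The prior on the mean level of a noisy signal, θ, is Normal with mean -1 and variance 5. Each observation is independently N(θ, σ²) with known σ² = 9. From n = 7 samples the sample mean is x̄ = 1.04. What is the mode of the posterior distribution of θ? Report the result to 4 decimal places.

θ̂_MAP = 0.6227

n = 7, x̄ = 1.04.
For a Normal prior and Normal likelihood with known variance, the posterior is Normal; its mode equals its mean, the precision-weighted average.
Prior precision 1/σ₀² = 1/5 = 0.2; data precision n/σ² = 7/9.
θ̂ = (0.2·(-1) + (7/9)·1.04) / (0.2 + 7/9) = (137/225)/(44/45) = 137/220 ≈ 0.6227.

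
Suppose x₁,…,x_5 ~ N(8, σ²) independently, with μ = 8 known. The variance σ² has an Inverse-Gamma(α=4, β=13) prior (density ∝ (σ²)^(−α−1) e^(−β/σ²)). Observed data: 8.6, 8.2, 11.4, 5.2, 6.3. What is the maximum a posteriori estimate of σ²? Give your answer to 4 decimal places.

Sum of squared deviations about the known mean: SS = (8.6−8)² + (8.2−8)² + (11.4−8)² + (5.2−8)² + (6.3−8)² = 22.69.
The Normal likelihood contributes (σ²)^(−n/2) exp(−SS/(2σ²)), so the posterior is Inverse-Gamma(α + n/2, β + SS/2) = Inverse-Gamma(6.5, 24.345).
The mode of Inverse-Gamma(a, b) is b/(a+1) = 24.345/7.5 ≈ 3.2460.

σ̂²_MAP = 3.2460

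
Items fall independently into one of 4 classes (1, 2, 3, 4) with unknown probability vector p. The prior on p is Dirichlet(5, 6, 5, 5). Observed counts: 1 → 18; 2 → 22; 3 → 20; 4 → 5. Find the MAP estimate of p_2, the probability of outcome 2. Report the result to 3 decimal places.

The posterior is Dirichlet(αᵢ + nᵢ) = Dirichlet(23, 28, 25, 10).
For a Dirichlet(a₁,…,a_K) with all aᵢ > 1, the mode has j-th component (aⱼ − 1)/(Σaᵢ − K).
Here Σaᵢ = 86 and K = 4, so p_2 = (28 − 1)/(86 − 4) = 27/82 ≈ 0.329.

MAP estimate: 0.329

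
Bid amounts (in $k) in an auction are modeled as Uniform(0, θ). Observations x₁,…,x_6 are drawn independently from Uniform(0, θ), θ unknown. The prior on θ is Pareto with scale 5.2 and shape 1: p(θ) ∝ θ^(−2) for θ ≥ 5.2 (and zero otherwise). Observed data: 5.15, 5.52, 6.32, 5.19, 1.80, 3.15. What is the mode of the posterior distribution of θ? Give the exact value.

θ̂_MAP = 6.32

The Uniform(0, θ) likelihood is θ^(−n) for θ ≥ max(xᵢ), zero otherwise. Here max(xᵢ) = 6.32.
Posterior ∝ θ^(−2) · θ^(−6) = θ^(−8) on θ ≥ max(5.2, 6.32) = 6.32.
This density is strictly decreasing in θ, so the posterior mode lies at the lower boundary of the support.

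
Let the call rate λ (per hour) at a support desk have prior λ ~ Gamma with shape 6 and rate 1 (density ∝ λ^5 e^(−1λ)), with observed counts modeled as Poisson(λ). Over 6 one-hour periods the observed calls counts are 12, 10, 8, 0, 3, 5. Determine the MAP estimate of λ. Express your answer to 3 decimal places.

Σxᵢ = 12+10+8+0+3+5 = 38, with n = 6.
Posterior ∝ λ^5e^(−1λ) · λ^38e^(−6λ) = λ^43e^(−7λ), i.e. Gamma(shape=44, rate=7).
The mode of a Gamma(a, b) with a ≥ 1 (shape–rate) is (a−1)/b = 43/7 ≈ 6.143.

λ̂_MAP = 6.143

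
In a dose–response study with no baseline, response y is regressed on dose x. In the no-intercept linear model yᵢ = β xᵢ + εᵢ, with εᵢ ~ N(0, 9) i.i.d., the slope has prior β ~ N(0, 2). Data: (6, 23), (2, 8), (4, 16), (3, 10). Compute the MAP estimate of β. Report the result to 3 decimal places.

β̂_MAP = 3.568

log p(β | y) = −Σ(yᵢ − βxᵢ)²/(2·9) − β²/(2·2) + const.
Setting the derivative to zero: Σxᵢ(yᵢ − βxᵢ)/9 − β/2 = 0, so β = Σxᵢyᵢ / (Σxᵢ² + σ²/τ²).
Σxᵢyᵢ = 6·23 + 2·8 + 4·16 + 3·10 = 248; Σxᵢ² = 65; σ²/τ² = 4.5.
β̂_MAP = 248 / (65 + 4.5) = 248/69.5 ≈ 3.568.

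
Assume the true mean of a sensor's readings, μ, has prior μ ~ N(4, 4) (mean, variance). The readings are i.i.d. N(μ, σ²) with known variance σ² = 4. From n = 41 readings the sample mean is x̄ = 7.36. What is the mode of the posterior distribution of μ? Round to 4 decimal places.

μ̂_MAP = 7.2800

n = 41, x̄ = 7.36.
For a Normal prior and Normal likelihood with known variance, the posterior is Normal; its mode equals its mean, the precision-weighted average.
Prior precision 1/σ₀² = 1/4 = 0.25; data precision n/σ² = 41/4 = 10.25.
μ̂ = (0.25·4 + 10.25·7.36) / (0.25 + 10.25) = 76.44/10.5 = 7.2800.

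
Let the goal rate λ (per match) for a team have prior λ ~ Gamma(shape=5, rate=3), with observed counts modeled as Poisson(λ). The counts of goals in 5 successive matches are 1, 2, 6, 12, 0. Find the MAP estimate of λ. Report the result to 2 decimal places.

Σxᵢ = 1+2+6+12+0 = 21, with n = 5.
Posterior ∝ λ^4e^(−3λ) · λ^21e^(−5λ) = λ^25e^(−8λ), i.e. Gamma(shape=26, rate=8).
The mode of a Gamma(a, b) with a ≥ 1 (shape–rate) is (a−1)/b = 25/8 ≈ 3.13.

λ̂_MAP = 3.13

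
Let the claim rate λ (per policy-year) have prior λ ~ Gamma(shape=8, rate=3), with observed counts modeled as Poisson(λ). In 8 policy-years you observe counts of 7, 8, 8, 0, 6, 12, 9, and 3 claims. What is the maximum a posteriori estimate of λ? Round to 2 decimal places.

Σxᵢ = 7+8+8+0+6+12+9+3 = 53, with n = 8.
Posterior ∝ λ^7e^(−3λ) · λ^53e^(−8λ) = λ^60e^(−11λ), i.e. Gamma(shape=61, rate=11).
The mode of a Gamma(a, b) with a ≥ 1 (shape–rate) is (a−1)/b = 60/11 ≈ 5.45.

λ̂_MAP = 5.45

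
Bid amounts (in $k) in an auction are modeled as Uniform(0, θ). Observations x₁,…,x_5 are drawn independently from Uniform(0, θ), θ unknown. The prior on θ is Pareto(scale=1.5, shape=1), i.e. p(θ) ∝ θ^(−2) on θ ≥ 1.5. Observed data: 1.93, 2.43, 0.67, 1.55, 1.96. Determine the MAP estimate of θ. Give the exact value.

θ̂_MAP = 2.43

The Uniform(0, θ) likelihood is θ^(−n) for θ ≥ max(xᵢ), zero otherwise. Here max(xᵢ) = 2.43.
Posterior ∝ θ^(−2) · θ^(−5) = θ^(−7) on θ ≥ max(1.5, 2.43) = 2.43.
This density is strictly decreasing in θ, so the posterior mode lies at the lower boundary of the support.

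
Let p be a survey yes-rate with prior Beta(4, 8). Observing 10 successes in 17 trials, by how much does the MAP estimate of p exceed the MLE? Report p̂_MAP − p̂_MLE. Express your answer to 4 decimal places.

Posterior is Beta(14, 15); MAP = (14−1)/(29−2) = 13/27 ≈ 0.48148.
MLE ignores the prior: p̂_MLE = k/n = 10/17 ≈ 0.58824.
Difference = 13/27 − 10/17 = -49/459 ≈ -0.1068.

MAP − MLE = -0.1068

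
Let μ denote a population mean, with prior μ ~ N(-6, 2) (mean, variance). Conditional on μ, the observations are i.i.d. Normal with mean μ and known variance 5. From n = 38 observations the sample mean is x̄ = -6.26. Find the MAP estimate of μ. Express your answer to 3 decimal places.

n = 38, x̄ = -6.26.
For a Normal prior and Normal likelihood with known variance, the posterior is Normal; its mode equals its mean, the precision-weighted average.
Prior precision 1/σ₀² = 1/2 = 0.5; data precision n/σ² = 38/5 = 7.6.
μ̂ = (0.5·(-6) + 7.6·(-6.26)) / (0.5 + 7.6) = (-50.576)/8.1 = -12644/2025 ≈ -6.244.

μ̂_MAP = -6.244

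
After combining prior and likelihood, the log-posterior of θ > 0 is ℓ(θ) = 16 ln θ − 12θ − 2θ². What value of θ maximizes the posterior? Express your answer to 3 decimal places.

ℓ'(θ) = 16/θ − 12 − 4θ. Setting this to zero and multiplying by θ: 4θ² + 12θ − 16 = 0.
θ = (−12 + √(12² + 4·4·16)) / (2·4) = (−12 + √400) / 8 = (−12 + 20)/8 = 1.
ℓ''(θ) = −16/θ² − 4 < 0, confirming a maximum.

θ̂_MAP = 1.000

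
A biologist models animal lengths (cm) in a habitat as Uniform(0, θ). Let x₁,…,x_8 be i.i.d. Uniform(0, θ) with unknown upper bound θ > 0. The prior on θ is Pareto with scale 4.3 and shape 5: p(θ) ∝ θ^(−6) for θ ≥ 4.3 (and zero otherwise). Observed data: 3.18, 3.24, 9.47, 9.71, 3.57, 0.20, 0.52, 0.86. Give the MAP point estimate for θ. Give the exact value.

θ̂_MAP = 9.71

The Uniform(0, θ) likelihood is θ^(−n) for θ ≥ max(xᵢ), zero otherwise. Here max(xᵢ) = 9.71.
Posterior ∝ θ^(−6) · θ^(−8) = θ^(−14) on θ ≥ max(4.3, 9.71) = 9.71.
This density is strictly decreasing in θ, so the posterior mode lies at the lower boundary of the support.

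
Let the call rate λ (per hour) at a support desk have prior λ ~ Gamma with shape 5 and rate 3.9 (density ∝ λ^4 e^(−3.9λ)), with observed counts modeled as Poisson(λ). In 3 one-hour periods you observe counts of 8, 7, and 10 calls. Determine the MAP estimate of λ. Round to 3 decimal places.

Σxᵢ = 8+7+10 = 25, with n = 3.
Posterior ∝ λ^4e^(−3.9λ) · λ^25e^(−3λ) = λ^29e^(−6.9λ), i.e. Gamma(shape=30, rate=6.9).
The mode of a Gamma(a, b) with a ≥ 1 (shape–rate) is (a−1)/b = 29/6.9 ≈ 4.203.

λ̂_MAP = 4.203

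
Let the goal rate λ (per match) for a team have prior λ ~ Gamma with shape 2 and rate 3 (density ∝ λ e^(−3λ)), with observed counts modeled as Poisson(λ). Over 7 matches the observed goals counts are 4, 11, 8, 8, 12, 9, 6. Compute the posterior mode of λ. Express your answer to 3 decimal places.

λ̂_MAP = 5.900

Σxᵢ = 4+11+8+8+12+9+6 = 58, with n = 7.
Posterior ∝ λe^(−3λ) · λ^58e^(−7λ) = λ^59e^(−10λ), i.e. Gamma(shape=60, rate=10).
The mode of a Gamma(a, b) with a ≥ 1 (shape–rate) is (a−1)/b = 59/10 ≈ 5.900.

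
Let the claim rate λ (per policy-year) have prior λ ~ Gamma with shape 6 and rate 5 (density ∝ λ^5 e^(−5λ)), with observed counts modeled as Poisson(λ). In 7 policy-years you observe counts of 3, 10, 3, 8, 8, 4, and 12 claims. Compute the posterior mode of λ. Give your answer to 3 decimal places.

λ̂_MAP = 4.417

Σxᵢ = 3+10+3+8+8+4+12 = 48, with n = 7.
Posterior ∝ λ^5e^(−5λ) · λ^48e^(−7λ) = λ^53e^(−12λ), i.e. Gamma(shape=54, rate=12).
The mode of a Gamma(a, b) with a ≥ 1 (shape–rate) is (a−1)/b = 53/12 ≈ 4.417.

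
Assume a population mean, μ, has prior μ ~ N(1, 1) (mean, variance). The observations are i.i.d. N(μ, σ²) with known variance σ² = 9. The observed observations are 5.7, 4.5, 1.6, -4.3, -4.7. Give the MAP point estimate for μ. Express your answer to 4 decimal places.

μ̂_MAP = 0.8429

n = 5; x̄ = (5.7 + 4.5 + 1.6 + (-4.3) + (-4.7))/5 = 2.8/5 = 0.56.
For a Normal prior and Normal likelihood with known variance, the posterior is Normal; its mode equals its mean, the precision-weighted average.
Prior precision 1/σ₀² = 1/1 = 1; data precision n/σ² = 5/9.
μ̂ = (1·1 + (5/9)·0.56) / (1 + 5/9) = (59/45)/(14/9) = 59/70 ≈ 0.8429.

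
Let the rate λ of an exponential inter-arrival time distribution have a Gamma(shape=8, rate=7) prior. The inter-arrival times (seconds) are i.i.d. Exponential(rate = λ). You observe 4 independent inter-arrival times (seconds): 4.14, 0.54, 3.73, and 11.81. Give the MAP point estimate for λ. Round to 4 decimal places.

λ̂_MAP = 0.4041

The Exponential(rate=λ) likelihood is ∝ λ^n e^(−λΣtᵢ). Here n = 4 and Σtᵢ = 4.14 + 0.54 + 3.73 + 11.81 = 20.22.
Posterior ∝ λ^7e^(−7λ) · λ^4e^(−20.22λ) = λ^11e^(−27.22λ), i.e. Gamma(12, 27.22).
Mode = (a−1)/b = 11/27.22 ≈ 0.4041.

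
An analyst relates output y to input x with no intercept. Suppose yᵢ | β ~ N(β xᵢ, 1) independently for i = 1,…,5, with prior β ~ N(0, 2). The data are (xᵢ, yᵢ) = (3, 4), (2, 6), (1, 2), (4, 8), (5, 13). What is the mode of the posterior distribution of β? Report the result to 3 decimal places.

β̂_MAP = 2.216

log p(β | y) = −Σ(yᵢ − βxᵢ)²/(2·1) − β²/(2·2) + const.
Setting the derivative to zero: Σxᵢ(yᵢ − βxᵢ)/1 − β/2 = 0, so β = Σxᵢyᵢ / (Σxᵢ² + σ²/τ²).
Σxᵢyᵢ = 3·4 + 2·6 + 1·2 + 4·8 + 5·13 = 123; Σxᵢ² = 55; σ²/τ² = 0.5.
β̂_MAP = 123 / (55 + 0.5) = 123/55.5 ≈ 2.216.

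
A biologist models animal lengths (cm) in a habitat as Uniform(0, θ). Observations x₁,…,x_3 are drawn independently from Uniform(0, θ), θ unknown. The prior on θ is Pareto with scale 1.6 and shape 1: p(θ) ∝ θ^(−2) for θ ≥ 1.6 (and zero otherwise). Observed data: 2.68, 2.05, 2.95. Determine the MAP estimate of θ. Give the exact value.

The Uniform(0, θ) likelihood is θ^(−n) for θ ≥ max(xᵢ), zero otherwise. Here max(xᵢ) = 2.95.
Posterior ∝ θ^(−2) · θ^(−3) = θ^(−5) on θ ≥ max(1.6, 2.95) = 2.95.
This density is strictly decreasing in θ, so the posterior mode lies at the lower boundary of the support.

θ̂_MAP = 2.95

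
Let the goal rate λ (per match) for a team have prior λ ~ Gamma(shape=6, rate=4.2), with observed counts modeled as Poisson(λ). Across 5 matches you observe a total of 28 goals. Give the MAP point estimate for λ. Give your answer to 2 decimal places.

Σxᵢ = 28, n = 5.
Posterior ∝ λ^5e^(−4.2λ) · λ^28e^(−5λ) = λ^33e^(−9.2λ), i.e. Gamma(shape=34, rate=9.2).
The mode of a Gamma(a, b) with a ≥ 1 (shape–rate) is (a−1)/b = 33/9.2 ≈ 3.59.

λ̂_MAP = 3.59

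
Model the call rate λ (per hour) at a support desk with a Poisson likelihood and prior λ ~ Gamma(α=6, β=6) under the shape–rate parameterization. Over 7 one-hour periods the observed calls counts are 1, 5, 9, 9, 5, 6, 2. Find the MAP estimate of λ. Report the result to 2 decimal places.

λ̂_MAP = 3.23

Σxᵢ = 1+5+9+9+5+6+2 = 37, with n = 7.
Posterior ∝ λ^5e^(−6λ) · λ^37e^(−7λ) = λ^42e^(−13λ), i.e. Gamma(shape=43, rate=13).
The mode of a Gamma(a, b) with a ≥ 1 (shape–rate) is (a−1)/b = 42/13 ≈ 3.23.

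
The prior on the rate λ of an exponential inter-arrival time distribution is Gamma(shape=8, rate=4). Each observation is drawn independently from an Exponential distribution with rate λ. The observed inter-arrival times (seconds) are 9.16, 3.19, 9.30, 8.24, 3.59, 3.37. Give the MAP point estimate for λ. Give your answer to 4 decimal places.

λ̂_MAP = 0.3182

The Exponential(rate=λ) likelihood is ∝ λ^n e^(−λΣtᵢ). Here n = 6 and Σtᵢ = 9.16 + 3.19 + 9.30 + 8.24 + 3.59 + 3.37 = 36.85.
Posterior ∝ λ^7e^(−4λ) · λ^6e^(−36.85λ) = λ^13e^(−40.85λ), i.e. Gamma(14, 40.85).
Mode = (a−1)/b = 13/40.85 ≈ 0.3182.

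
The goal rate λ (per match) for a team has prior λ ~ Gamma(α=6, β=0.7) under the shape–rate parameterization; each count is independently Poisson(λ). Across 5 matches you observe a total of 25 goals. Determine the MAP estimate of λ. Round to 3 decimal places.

Σxᵢ = 25, n = 5.
Posterior ∝ λ^5e^(−0.7λ) · λ^25e^(−5λ) = λ^30e^(−5.7λ), i.e. Gamma(shape=31, rate=5.7).
The mode of a Gamma(a, b) with a ≥ 1 (shape–rate) is (a−1)/b = 30/5.7 ≈ 5.263.

λ̂_MAP = 5.263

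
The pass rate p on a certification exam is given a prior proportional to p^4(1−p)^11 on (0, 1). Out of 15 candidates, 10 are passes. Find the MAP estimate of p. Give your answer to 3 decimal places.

p̂_MAP = 0.467

The prior density ∝ p^4(1−p)^11 is the kernel of Beta(5, 12).
Data: 10 successes in 15 trials. The binomial likelihood contributes p^10(1−p)^5, so the posterior is Beta(5+10, 12+5) = Beta(15, 17).
For Beta(a, b) with a, b > 1 the mode is (a−1)/(a+b−2) = 14/30 ≈ 0.467.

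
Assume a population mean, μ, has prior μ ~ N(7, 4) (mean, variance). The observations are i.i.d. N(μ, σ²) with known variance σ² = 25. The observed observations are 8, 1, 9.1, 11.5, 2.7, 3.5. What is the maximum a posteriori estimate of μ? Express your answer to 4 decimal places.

n = 6; x̄ = (8 + 1 + 9.1 + 11.5 + 2.7 + 3.5)/6 = 35.8/6 = 179/30 ≈ 5.9667.
For a Normal prior and Normal likelihood with known variance, the posterior is Normal; its mode equals its mean, the precision-weighted average.
Prior precision 1/σ₀² = 1/4 = 0.25; data precision n/σ² = 6/25 = 0.24.
μ̂ = (0.25·7 + 0.24·(179/30)) / (0.25 + 0.24) = 3.182/0.49 = 1591/245 ≈ 6.4939.

μ̂_MAP = 6.4939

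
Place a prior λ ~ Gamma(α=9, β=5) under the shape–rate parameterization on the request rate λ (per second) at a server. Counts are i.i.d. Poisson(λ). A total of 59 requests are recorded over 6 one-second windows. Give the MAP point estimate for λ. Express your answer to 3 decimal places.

λ̂_MAP = 6.091

Σxᵢ = 59, n = 6.
Posterior ∝ λ^8e^(−5λ) · λ^59e^(−6λ) = λ^67e^(−11λ), i.e. Gamma(shape=68, rate=11).
The mode of a Gamma(a, b) with a ≥ 1 (shape–rate) is (a−1)/b = 67/11 ≈ 6.091.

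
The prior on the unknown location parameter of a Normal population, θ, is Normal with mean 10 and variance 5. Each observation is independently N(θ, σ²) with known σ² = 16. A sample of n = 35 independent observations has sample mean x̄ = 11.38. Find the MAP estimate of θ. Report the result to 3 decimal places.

n = 35, x̄ = 11.38.
For a Normal prior and Normal likelihood with known variance, the posterior is Normal; its mode equals its mean, the precision-weighted average.
Prior precision 1/σ₀² = 1/5 = 0.2; data precision n/σ² = 35/16 = 2.1875.
θ̂ = (0.2·10 + 2.1875·11.38) / (0.2 + 2.1875) = 26.89375/2.3875 = 4303/382 ≈ 11.264.

θ̂_MAP = 11.264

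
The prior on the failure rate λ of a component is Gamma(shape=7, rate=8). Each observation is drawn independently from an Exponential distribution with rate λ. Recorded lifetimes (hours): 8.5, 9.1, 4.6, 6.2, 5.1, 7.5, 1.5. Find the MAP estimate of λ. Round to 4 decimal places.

The Exponential(rate=λ) likelihood is ∝ λ^n e^(−λΣtᵢ). Here n = 7 and Σtᵢ = 8.5 + 9.1 + 4.6 + 6.2 + 5.1 + 7.5 + 1.5 = 42.5.
Posterior ∝ λ^6e^(−8λ) · λ^7e^(−42.5λ) = λ^13e^(−50.5λ), i.e. Gamma(14, 50.5).
Mode = (a−1)/b = 13/50.5 ≈ 0.2574.

λ̂_MAP = 0.2574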